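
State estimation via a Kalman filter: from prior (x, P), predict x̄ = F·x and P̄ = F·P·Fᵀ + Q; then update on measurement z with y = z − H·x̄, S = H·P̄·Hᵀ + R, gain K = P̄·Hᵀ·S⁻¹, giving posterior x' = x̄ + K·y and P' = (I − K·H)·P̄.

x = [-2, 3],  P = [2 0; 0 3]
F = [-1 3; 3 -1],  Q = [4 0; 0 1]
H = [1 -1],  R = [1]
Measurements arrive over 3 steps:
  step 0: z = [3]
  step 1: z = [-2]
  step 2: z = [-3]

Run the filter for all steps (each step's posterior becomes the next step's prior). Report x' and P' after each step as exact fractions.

step 0: x' = [65/43, -145/86], P' = [267/43 243/43; 243/43 523/86]
step 1: x' = [-125/134, 1465/938], P' = [3361/134 3291/134; 3291/134 11721/469]
step 2: x' = [-6284/4987, 11267/9974], P' = [1004121/9974 998835/9974; 998835/9974 501527/4987]

step 0: x̄ = F·x = [11, -9]
step 0: P̄ = F·P·Fᵀ + Q = [33 -15; -15 22]
step 0: y = z − H·x̄ = [-17]
step 0: S = H·P̄·Hᵀ + R = [86]
step 0: K = P̄·Hᵀ·S⁻¹ = [24/43; -37/86]
step 0: x' = x̄ + K·y = [65/43, -145/86]
step 0: P' = (I − K·H)·P̄ = [267/43 243/43; 243/43 523/86]
step 1: x̄ = F·x = [-565/86, 535/86]
step 1: P̄ = F·P·Fᵀ + Q = [2669/86 1689/86; 1689/86 2499/86]
step 1: y = z − H·x̄ = [464/43]
step 1: S = H·P̄·Hᵀ + R = [938/43]
step 1: K = P̄·Hᵀ·S⁻¹ = [35/67; -405/938]
step 1: x' = x̄ + K·y = [-125/134, 1465/938]
step 1: P' = (I − K·H)·P̄ = [3361/134 3291/134; 3291/134 11721/469]
step 2: x̄ = F·x = [2635/469, -2045/469]
step 2: P̄ = F·P·Fᵀ + Q = [100035/938 89463/938; 89463/938 97901/938]
step 2: y = z − H·x̄ = [-6087/469]
step 2: S = H·P̄·Hᵀ + R = [9974/469]
step 2: K = P̄·Hᵀ·S⁻¹ = [2643/4987; -4219/9974]
step 2: x' = x̄ + K·y = [-6284/4987, 11267/9974]
step 2: P' = (I − K·H)·P̄ = [1004121/9974 998835/9974; 998835/9974 501527/4987]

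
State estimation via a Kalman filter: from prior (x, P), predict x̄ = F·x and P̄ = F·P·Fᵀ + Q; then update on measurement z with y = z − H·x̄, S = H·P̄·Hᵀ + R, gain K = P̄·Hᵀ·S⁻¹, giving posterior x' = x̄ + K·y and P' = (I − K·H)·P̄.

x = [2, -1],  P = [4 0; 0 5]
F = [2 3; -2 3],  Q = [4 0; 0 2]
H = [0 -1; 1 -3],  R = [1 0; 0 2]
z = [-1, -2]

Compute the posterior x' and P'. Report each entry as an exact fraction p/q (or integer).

x' = [151/120, 25/24]
P' = [8981/960 491/192; 491/192 169/192]

x̄ = F·x = [1, -7]
P̄ = F·P·Fᵀ + Q = [65 29; 29 63]
y = z − H·x̄ = [-8, -24]
S = H·P̄·Hᵀ + R = [64 160; 160 460]
K = P̄·Hᵀ·S⁻¹ = [-491/192 101/120; -169/192 -1/24]
x' = x̄ + K·y = [151/120, 25/24]
P' = (I − K·H)·P̄ = [8981/960 491/192; 491/192 169/192]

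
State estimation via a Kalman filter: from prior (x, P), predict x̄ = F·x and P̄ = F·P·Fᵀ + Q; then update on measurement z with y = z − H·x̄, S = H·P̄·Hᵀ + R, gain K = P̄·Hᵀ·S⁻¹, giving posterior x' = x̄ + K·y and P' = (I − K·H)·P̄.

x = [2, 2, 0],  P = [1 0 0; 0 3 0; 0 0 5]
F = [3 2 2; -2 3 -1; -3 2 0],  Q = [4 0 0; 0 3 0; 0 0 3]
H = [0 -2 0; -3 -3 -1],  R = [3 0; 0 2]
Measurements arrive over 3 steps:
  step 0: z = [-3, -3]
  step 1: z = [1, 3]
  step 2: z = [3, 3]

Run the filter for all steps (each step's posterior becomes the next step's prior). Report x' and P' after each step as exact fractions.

step 0: x' = [7367/8673, 625/472, -11191/3304], P' = [18533/8673 -49/59 -1360/413; -49/59 339/472 165/472; -1360/413 165/472 4203/472]
step 1: x' = [405413675/644082346, -86762899/322041173, -2642268903/644082346], P' = [577990811/322041173 -228917169/322041173 -894820386/322041173; -228917169/322041173 226256514/322041173 14654673/322041173; -894820386/322041173 14654673/322041173 2801153253/322041173]
step 2: x' = [-643611590326/6013188075691, -14032747557729/12026376151382, 7149737017879/12026376151382], P' = [10661301510862/6013188075691 -4330057025187/6013188075691 -16089199515627/6013188075691; -4330057025187/6013188075691 4253408858244/6013188075691 344357670969/6013188075691; -16089199515627/6013188075691 344357670969/6013188075691 50085070335258/6013188075691]

step 0: x̄ = F·x = [10, 2, -2]
step 0: P̄ = F·P·Fᵀ + Q = [45 2 3; 2 39 24; 3 24 24]
step 0: y = z − H·x̄ = [1, 31]
step 0: S = H·P̄·Hᵀ + R = [159 294; 294 980]
step 0: K = P̄·Hᵀ·S⁻¹ = [98/177 -905/2891; -113/236 -3/472; -55/236 -123/3304]
step 0: x' = x̄ + K·y = [7367/8673, 625/472, -11191/3304]
step 0: P' = (I − K·H)·P̄ = [18533/8673 -49/59 -1360/413; -49/59 339/472 165/472; -1360/413 165/472 4203/472]
step 1: x̄ = F·x = [-4561/2891, 98191/17346, 1157/11564]
step 1: P̄ = F·P·Fᵀ + Q = [43475/2891 -17417/2891 13869/2891; -17417/2891 187448/8673 50156/2891; 13869/2891 50156/2891 202779/5782]
step 1: y = z − H·x̄ = [106864/8673, 25357/1652]
step 1: S = H·P̄·Hᵀ + R = [775811/8673 52958/413; 52958/413 46181/118]
step 1: K = P̄·Hᵀ·S⁻¹ = [152611446/322041173 -76200270/322041173; -150837676/322041173 -3336354/322041173; -9769782/322041173 -80328057/322041173]
step 1: x' = x̄ + K·y = [405413675/644082346, -86762899/322041173, -2642268903/644082346]
step 1: P' = (I − K·H)·P̄ = [577990811/322041173 -228917169/322041173 -894820386/322041173; -228917169/322041173 226256514/322041173 14654673/322041173; -894820386/322041173 14654673/322041173 2801153253/322041173]
step 2: x̄ = F·x = [-4415348377/644082346, 1310864159/644082346, -1563292621/644082346]
step 2: P̄ = F·P·Fᵀ + Q = [5232107783/322041173 -2534936739/322041173 1130649765/322041173; -2534936739/322041173 7195345088/322041173 5087636643/322041173; 1130649765/322041173 5087636643/322041173 9820072902/322041173]
step 2: y = z − H·x̄ = [2276987678/322041173, -8944498237/644082346]
step 2: S = H·P̄·Hᵀ + R = [29747503871/322041173 38137723380/322041173; 38137723380/322041173 113992088233/322041173]
step 2: K = P̄·Hᵀ·S⁻¹ = [2886704683458/6013188075691 -1452266970699/6013188075691; -2835605905496/6013188075691 -57206585070/6013188075691; -229571780646/6013188075691 -1425272400642/6013188075691]
step 2: x' = x̄ + K·y = [-643611590326/6013188075691, -14032747557729/12026376151382, 7149737017879/12026376151382]
step 2: P' = (I − K·H)·P̄ = [10661301510862/6013188075691 -4330057025187/6013188075691 -16089199515627/6013188075691; -4330057025187/6013188075691 4253408858244/6013188075691 344357670969/6013188075691; -16089199515627/6013188075691 344357670969/6013188075691 50085070335258/6013188075691]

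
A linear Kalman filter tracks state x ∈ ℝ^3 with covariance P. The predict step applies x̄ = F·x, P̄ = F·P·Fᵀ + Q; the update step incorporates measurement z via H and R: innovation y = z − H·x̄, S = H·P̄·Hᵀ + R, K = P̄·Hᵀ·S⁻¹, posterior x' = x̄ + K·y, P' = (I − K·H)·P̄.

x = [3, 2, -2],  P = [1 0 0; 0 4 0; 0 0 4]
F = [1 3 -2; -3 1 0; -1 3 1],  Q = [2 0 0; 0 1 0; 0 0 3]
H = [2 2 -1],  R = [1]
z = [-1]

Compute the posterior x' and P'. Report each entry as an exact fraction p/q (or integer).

x̄ = F·x = [13, -7, 1]
P̄ = F·P·Fᵀ + Q = [55 9 27; 9 14 15; 27 15 44]
y = z − H·x̄ = [-12]
S = H·P̄·Hᵀ + R = [225]
K = P̄·Hᵀ·S⁻¹ = [101/225; 31/225; 8/45]
x' = x̄ + K·y = [571/75, -649/75, -17/15]
P' = (I − K·H)·P̄ = [2174/225 -1106/225 407/45; -1106/225 2189/225 427/45; 407/45 427/45 332/9]

x' = [571/75, -649/75, -17/15]
P' = [2174/225 -1106/225 407/45; -1106/225 2189/225 427/45; 407/45 427/45 332/9]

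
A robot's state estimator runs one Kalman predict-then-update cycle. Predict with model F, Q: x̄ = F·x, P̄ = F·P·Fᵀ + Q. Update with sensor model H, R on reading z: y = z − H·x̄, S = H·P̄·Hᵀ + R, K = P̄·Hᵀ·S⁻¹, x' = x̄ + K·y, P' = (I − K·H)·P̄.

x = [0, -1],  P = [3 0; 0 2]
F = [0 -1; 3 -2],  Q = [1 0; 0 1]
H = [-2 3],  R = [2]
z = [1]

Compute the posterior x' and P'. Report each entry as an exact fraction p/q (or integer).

x' = [136/145, 28/29]
P' = [417/145 56/29; 56/29 44/29]

x̄ = F·x = [1, 2]
P̄ = F·P·Fᵀ + Q = [3 4; 4 36]
y = z − H·x̄ = [-3]
S = H·P̄·Hᵀ + R = [290]
K = P̄·Hᵀ·S⁻¹ = [3/145; 10/29]
x' = x̄ + K·y = [136/145, 28/29]
P' = (I − K·H)·P̄ = [417/145 56/29; 56/29 44/29]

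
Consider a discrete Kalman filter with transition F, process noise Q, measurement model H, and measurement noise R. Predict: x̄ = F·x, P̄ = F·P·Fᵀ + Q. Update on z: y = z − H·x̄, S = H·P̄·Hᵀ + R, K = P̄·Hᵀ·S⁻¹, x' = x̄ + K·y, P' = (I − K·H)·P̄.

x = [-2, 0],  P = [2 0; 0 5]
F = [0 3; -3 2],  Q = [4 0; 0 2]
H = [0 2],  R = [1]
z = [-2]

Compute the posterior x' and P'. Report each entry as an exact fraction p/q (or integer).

x̄ = F·x = [0, 6]
P̄ = F·P·Fᵀ + Q = [49 30; 30 40]
y = z − H·x̄ = [-14]
S = H·P̄·Hᵀ + R = [161]
K = P̄·Hᵀ·S⁻¹ = [60/161; 80/161]
x' = x̄ + K·y = [-120/23, -22/23]
P' = (I − K·H)·P̄ = [4289/161 30/161; 30/161 40/161]

x' = [-120/23, -22/23]
P' = [4289/161 30/161; 30/161 40/161]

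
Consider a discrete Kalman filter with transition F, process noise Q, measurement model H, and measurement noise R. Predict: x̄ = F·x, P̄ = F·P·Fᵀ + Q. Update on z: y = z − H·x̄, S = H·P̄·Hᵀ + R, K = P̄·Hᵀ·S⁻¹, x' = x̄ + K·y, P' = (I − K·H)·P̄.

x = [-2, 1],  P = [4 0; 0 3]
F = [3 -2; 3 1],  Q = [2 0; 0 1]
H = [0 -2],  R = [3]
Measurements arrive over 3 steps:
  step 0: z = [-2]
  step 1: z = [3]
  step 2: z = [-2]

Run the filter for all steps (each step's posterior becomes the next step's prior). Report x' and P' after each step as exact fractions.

step 0: x̄ = F·x = [-8, -5]
step 0: P̄ = F·P·Fᵀ + Q = [50 30; 30 40]
step 0: y = z − H·x̄ = [-12]
step 0: S = H·P̄·Hᵀ + R = [163]
step 0: K = P̄·Hᵀ·S⁻¹ = [-60/163; -80/163]
step 0: x' = x̄ + K·y = [-584/163, 145/163]
step 0: P' = (I − K·H)·P̄ = [4550/163 90/163; 90/163 120/163]
step 1: x̄ = F·x = [-2042/163, -1607/163]
step 1: P̄ = F·P·Fᵀ + Q = [40676/163 40440/163; 40440/163 41773/163]
step 1: y = z − H·x̄ = [-2725/163]
step 1: S = H·P̄·Hᵀ + R = [167581/163]
step 1: K = P̄·Hᵀ·S⁻¹ = [-80880/167581; -83546/167581]
step 1: x' = x̄ + K·y = [-747254/167581, -255459/167581]
step 1: P' = (I − K·H)·P̄ = [1686812/167581 121320/167581; 121320/167581 125319/167581]
step 2: x̄ = F·x = [-1730844/167581, -2497221/167581]
step 2: P̄ = F·P·Fᵀ + Q = [14561906/167581 14566710/167581; 14566710/167581 16202128/167581]
step 2: y = z − H·x̄ = [-5329604/167581]
step 2: S = H·P̄·Hᵀ + R = [65311255/167581]
step 2: K = P̄·Hᵀ·S⁻¹ = [-5826684/13062251; -32404256/65311255]
step 2: x' = x̄ + K·y = [50394732/13062251, 57316849/65311255]
step 2: P' = (I − K·H)·P̄ = [122090446/13062251 8740026/13062251; 8740026/13062251 48606384/65311255]

step 0: x' = [-584/163, 145/163], P' = [4550/163 90/163; 90/163 120/163]
step 1: x' = [-747254/167581, -255459/167581], P' = [1686812/167581 121320/167581; 121320/167581 125319/167581]
step 2: x' = [50394732/13062251, 57316849/65311255], P' = [122090446/13062251 8740026/13062251; 8740026/13062251 48606384/65311255]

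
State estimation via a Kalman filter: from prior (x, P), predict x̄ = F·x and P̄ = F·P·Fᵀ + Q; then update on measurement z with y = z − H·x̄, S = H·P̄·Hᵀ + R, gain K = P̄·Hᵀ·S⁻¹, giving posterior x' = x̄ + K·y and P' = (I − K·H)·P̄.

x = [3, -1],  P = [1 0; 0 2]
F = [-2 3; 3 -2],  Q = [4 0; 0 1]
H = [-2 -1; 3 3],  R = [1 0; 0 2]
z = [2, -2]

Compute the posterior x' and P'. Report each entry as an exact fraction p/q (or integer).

x̄ = F·x = [-9, 11]
P̄ = F·P·Fᵀ + Q = [26 -18; -18 18]
y = z − H·x̄ = [-5, -8]
S = H·P̄·Hᵀ + R = [51 -48; -48 74]
K = P̄·Hᵀ·S⁻¹ = [-682/735 -68/245; 222/245 144/245]
x' = x̄ + K·y = [-1573/735, 433/245]
P' = (I − K·H)·P̄ = [818/735 -318/245; -318/245 414/245]

x' = [-1573/735, 433/245]
P' = [818/735 -318/245; -318/245 414/245]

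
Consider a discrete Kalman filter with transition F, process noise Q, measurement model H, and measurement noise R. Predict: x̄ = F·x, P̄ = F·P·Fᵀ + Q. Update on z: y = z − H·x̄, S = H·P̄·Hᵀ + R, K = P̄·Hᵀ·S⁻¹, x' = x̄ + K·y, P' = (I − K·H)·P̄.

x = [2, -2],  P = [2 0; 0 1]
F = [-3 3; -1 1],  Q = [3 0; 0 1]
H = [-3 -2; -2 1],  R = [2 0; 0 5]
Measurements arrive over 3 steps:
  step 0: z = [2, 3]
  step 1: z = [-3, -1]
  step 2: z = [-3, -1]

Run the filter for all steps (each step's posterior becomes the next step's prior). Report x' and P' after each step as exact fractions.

step 0: x̄ = F·x = [-12, -4]
step 0: P̄ = F·P·Fᵀ + Q = [30 9; 9 4]
step 0: y = z − H·x̄ = [-42, -17]
step 0: S = H·P̄·Hᵀ + R = [396 181; 181 93]
step 0: K = P̄·Hᵀ·S⁻¹ = [-813/4067 -648/4067; -103/581 113/581]
step 0: x' = x̄ + K·y = [-3642/4067, 81/581]
step 0: P' = (I − K·H)·P̄ = [1158/4067 -132/581; -132/581 43/83]
step 1: x̄ = F·x = [12627/4067, 4209/4067]
step 1: P̄ = F·P·Fᵀ + Q = [58218/4067 15339/4067; 15339/4067 9180/4067]
step 1: y = z − H·x̄ = [34098/4067, 16978/4067]
step 1: S = H·P̄·Hᵀ + R = [752884/4067 346287/4067; 346287/4067 201031/4067]
step 1: K = P̄·Hᵀ·S⁻¹ = [-1541559/7730105 -1231992/7730105; -1351683/7730105 1501701/7730105]
step 1: x' = x̄ + K·y = [5932431/7730105, 2936367/7730105]
step 1: P' = (I − K·H)·P̄ = [2200434/7730105 -1759092/7730105; -1759092/7730105 3990321/7730105]
step 2: x̄ = F·x = [-8988192/7730105, -2996064/7730105]
step 2: P̄ = F·P·Fᵀ + Q = [110570766/7730105 29126817/7730105; 29126817/7730105 17439044/7730105]
step 2: y = z − H·x̄ = [-56147019/7730105, -4542085/1546021]
step 2: S = H·P̄·Hᵀ + R = [1429875084/7730105 131534665/1546021; 131534665/1546021 76373073/1546021]
step 2: K = P̄·Hᵀ·S⁻¹ = [-2927712741/14680986667 -2339795592/14680986667; -2567058857/14680986667 2852020063/14680986667]
step 2: x' = x̄ + K·y = [11069004663/14680986667, 4576514684/14680986667]
step 2: P' = (I − K·H)·P̄ = [4179054486/14680986667 -3340868988/14680986667; -3340868988/14680986667 7578362339/14680986667]

step 0: x' = [-3642/4067, 81/581], P' = [1158/4067 -132/581; -132/581 43/83]
step 1: x' = [5932431/7730105, 2936367/7730105], P' = [2200434/7730105 -1759092/7730105; -1759092/7730105 3990321/7730105]
step 2: x' = [11069004663/14680986667, 4576514684/14680986667], P' = [4179054486/14680986667 -3340868988/14680986667; -3340868988/14680986667 7578362339/14680986667]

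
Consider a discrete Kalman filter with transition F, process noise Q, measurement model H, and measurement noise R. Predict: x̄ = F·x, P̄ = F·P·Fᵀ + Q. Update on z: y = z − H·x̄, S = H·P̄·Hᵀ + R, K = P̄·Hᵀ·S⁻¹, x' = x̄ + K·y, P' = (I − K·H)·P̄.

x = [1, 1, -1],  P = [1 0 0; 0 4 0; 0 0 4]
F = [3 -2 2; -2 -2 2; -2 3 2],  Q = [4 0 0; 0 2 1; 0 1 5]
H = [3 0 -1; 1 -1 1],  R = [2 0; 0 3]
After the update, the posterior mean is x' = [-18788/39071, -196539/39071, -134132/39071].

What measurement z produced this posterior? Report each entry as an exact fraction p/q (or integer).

x̄ = F·x = [-1, -6, -1]
P̄ = F·P·Fᵀ + Q = [45 26 -14; 26 38 -3; -14 -3 61]
S = H·P̄·Hᵀ + R = [552 -35; -35 73]
K = P̄·Hᵀ·S⁻¹ = [11052/39071 7975/39071; 5388/39071 -5445/39071; -5769/39071 23995/39071]
x' − x̄ = [20283/39071, 37887/39071, -95061/39071] = K·y
y = (KᵀK)⁻¹·Kᵀ·(x' − x̄) = [4, -3]
z = y + H·x̄ = [4, -3] + [-2, 4] = [2, 1]

z = [2, 1]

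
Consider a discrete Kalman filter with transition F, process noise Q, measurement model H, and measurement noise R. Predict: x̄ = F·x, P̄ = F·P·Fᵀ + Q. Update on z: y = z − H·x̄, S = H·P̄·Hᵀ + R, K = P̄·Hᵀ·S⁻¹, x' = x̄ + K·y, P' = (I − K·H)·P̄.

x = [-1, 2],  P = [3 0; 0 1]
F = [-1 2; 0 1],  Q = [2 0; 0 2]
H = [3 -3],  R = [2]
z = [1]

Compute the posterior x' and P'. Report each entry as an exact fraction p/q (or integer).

x' = [101/37, 86/37]
P' = [225/74 211/74; 211/74 213/74]

x̄ = F·x = [5, 2]
P̄ = F·P·Fᵀ + Q = [9 2; 2 3]
y = z − H·x̄ = [-8]
S = H·P̄·Hᵀ + R = [74]
K = P̄·Hᵀ·S⁻¹ = [21/74; -3/74]
x' = x̄ + K·y = [101/37, 86/37]
P' = (I − K·H)·P̄ = [225/74 211/74; 211/74 213/74]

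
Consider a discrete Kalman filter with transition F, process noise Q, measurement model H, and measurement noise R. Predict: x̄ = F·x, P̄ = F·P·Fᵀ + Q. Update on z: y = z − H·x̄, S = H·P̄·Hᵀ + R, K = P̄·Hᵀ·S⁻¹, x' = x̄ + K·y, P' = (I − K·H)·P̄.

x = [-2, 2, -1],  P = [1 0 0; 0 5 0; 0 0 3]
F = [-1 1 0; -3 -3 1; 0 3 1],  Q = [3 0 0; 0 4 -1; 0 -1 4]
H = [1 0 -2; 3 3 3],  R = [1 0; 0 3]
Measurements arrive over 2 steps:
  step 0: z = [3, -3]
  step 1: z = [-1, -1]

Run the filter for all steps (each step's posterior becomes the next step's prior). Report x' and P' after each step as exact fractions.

step 0: x̄ = F·x = [4, -1, 5]
step 0: P̄ = F·P·Fᵀ + Q = [9 -12 15; -12 61 -43; 15 -43 52]
step 0: y = z − H·x̄ = [9, -27]
step 0: S = H·P̄·Hᵀ + R = [158 -108; -108 381]
step 0: K = P̄·Hᵀ·S⁻¹ = [-1371/16178 570/8089; 5023/8089 1806/8089; -8711/16178 294/8089]
step 0: x' = x̄ + K·y = [21593/16178, -11644/8089, -13385/16178]
step 0: P' = (I − K·H)·P̄ = [75771/16178 -56601/8089 38571/16178; -56601/8089 89219/8089 -30812/8089; 38571/16178 -30812/8089 23641/16178]
step 1: x̄ = F·x = [-44881/16178, -4150/8089, -83249/16178]
step 1: P̄ = F·P·Fᵀ + Q = [529147/16178 -204098/8089 774725/16178; -204098/8089 238458/8089 -347687/8089; 774725/16178 -347687/8089 1324551/16178]
step 1: y = z − H·x̄ = [-137795/16178, 196556/8089]
step 1: S = H·P̄·Hᵀ + R = [2744629/16178 -2868192/8089; -2868192/8089 7552425/8089]
step 1: K = P̄·Hᵀ·S⁻¹ = [47403/176187991 31360390/176187991; 83593288/176187991 9817805/176187991; -85552819/176187991 16636259/176187991]
step 1: x' = x̄ + K·y = [272847108/176187991, -563827450/176187991, 226306693/176187991]
step 1: P' = (I − K·H)·P̄ = [557019797/176187991 -804145604/176187991 278486197/176187991; -804145604/176187991 1257832855/176187991 -443869446/176187991; 278486197/176187991 -443869446/176187991 182019508/176187991]

step 0: x' = [21593/16178, -11644/8089, -13385/16178], P' = [75771/16178 -56601/8089 38571/16178; -56601/8089 89219/8089 -30812/8089; 38571/16178 -30812/8089 23641/16178]
step 1: x' = [272847108/176187991, -563827450/176187991, 226306693/176187991], P' = [557019797/176187991 -804145604/176187991 278486197/176187991; -804145604/176187991 1257832855/176187991 -443869446/176187991; 278486197/176187991 -443869446/176187991 182019508/176187991]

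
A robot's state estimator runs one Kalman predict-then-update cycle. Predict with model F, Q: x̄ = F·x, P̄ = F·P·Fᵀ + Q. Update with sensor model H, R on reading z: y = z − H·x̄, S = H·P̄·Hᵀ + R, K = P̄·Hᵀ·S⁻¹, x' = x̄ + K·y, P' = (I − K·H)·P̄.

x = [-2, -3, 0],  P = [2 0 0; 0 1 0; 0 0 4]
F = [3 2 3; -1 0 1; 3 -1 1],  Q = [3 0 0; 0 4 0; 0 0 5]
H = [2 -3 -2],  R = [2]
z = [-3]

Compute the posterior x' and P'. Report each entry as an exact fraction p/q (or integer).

x̄ = F·x = [-12, 2, -3]
P̄ = F·P·Fᵀ + Q = [61 6 28; 6 10 -2; 28 -2 28]
y = z − H·x̄ = [21]
S = H·P̄·Hᵀ + R = [128]
K = P̄·Hᵀ·S⁻¹ = [3/8; -7/64; 3/64]
x' = x̄ + K·y = [-33/8, -19/64, -129/64]
P' = (I − K·H)·P̄ = [43 45/4 103/4; 45/4 271/32 -43/32; 103/4 -43/32 887/32]

x' = [-33/8, -19/64, -129/64]
P' = [43 45/4 103/4; 45/4 271/32 -43/32; 103/4 -43/32 887/32]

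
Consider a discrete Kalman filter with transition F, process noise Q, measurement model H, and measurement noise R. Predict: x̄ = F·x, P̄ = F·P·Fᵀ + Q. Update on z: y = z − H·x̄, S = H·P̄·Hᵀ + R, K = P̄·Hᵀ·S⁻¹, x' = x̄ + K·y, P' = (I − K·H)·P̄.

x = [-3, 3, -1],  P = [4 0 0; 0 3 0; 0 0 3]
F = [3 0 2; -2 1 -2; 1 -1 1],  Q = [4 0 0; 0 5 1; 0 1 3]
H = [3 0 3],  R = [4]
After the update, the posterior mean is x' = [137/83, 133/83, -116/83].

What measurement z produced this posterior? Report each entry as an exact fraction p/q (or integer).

z = [1]

x̄ = F·x = [-11, 11, -7]
P̄ = F·P·Fᵀ + Q = [52 -36 18; -36 36 -16; 18 -16 13]
S = H·P̄·Hᵀ + R = [913]
K = P̄·Hᵀ·S⁻¹ = [210/913; -156/913; 93/913]
x' − x̄ = [1050/83, -780/83, 465/83] = K·y
y = (KᵀK)⁻¹·Kᵀ·(x' − x̄) = [55]
z = y + H·x̄ = [55] + [-54] = [1]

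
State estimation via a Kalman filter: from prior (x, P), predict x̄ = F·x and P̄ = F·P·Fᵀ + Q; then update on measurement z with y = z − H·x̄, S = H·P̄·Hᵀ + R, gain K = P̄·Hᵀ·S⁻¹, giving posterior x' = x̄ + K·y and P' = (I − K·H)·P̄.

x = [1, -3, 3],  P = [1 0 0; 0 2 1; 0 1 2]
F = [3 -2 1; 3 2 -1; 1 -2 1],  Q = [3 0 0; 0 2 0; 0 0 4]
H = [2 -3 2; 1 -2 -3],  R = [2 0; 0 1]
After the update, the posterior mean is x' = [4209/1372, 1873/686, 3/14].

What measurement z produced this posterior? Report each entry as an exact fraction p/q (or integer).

z = [-2, -3]

x̄ = F·x = [12, -6, 10]
P̄ = F·P·Fᵀ + Q = [18 3 9; 3 17 -3; 9 -3 11]
S = H·P̄·Hᵀ + R = [343 0; 0 84]
K = P̄·Hᵀ·S⁻¹ = [45/343 -5/28; -51/343 -11/42; 1/7 -3/14]
x' − x̄ = [-12255/1372, 5989/686, -137/14] = K·y
y = (KᵀK)⁻¹·Kᵀ·(x' − x̄) = [-64, 3]
z = y + H·x̄ = [-64, 3] + [62, -6] = [-2, -3]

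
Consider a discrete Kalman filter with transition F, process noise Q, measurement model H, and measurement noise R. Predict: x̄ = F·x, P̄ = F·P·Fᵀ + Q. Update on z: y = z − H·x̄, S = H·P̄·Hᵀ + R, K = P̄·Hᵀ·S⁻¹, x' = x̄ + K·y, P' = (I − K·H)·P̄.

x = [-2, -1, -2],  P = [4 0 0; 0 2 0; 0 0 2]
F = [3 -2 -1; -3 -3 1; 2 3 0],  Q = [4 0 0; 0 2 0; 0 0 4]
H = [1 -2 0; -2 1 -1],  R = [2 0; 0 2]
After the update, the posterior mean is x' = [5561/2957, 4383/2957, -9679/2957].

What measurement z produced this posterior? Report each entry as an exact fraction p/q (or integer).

z = [-1, 1]

x̄ = F·x = [-2, 7, -7]
P̄ = F·P·Fᵀ + Q = [50 -26 12; -26 58 -42; 12 -42 38]
S = H·P̄·Hᵀ + R = [388 -442; -442 534]
K = P̄·Hᵀ·S⁻¹ = [-1632/2957 -2115/2957; -2161/2957 -947/2957; 1324/2957 520/2957]
x' − x̄ = [11475/2957, -16316/2957, 11020/2957] = K·y
y = (KᵀK)⁻¹·Kᵀ·(x' − x̄) = [15, -17]
z = y + H·x̄ = [15, -17] + [-16, 18] = [-1, 1]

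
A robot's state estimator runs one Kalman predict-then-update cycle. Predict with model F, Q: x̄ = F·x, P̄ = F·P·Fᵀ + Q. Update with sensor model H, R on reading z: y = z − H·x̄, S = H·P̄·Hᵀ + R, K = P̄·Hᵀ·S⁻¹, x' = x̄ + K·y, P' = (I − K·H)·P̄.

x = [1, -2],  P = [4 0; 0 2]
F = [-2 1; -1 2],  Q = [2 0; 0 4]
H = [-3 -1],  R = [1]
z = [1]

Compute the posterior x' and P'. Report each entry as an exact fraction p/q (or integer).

x' = [76/269, -513/269]
P' = [196/269 -516/269; -516/269 1600/269]

x̄ = F·x = [-4, -5]
P̄ = F·P·Fᵀ + Q = [20 12; 12 16]
y = z − H·x̄ = [-16]
S = H·P̄·Hᵀ + R = [269]
K = P̄·Hᵀ·S⁻¹ = [-72/269; -52/269]
x' = x̄ + K·y = [76/269, -513/269]
P' = (I − K·H)·P̄ = [196/269 -516/269; -516/269 1600/269]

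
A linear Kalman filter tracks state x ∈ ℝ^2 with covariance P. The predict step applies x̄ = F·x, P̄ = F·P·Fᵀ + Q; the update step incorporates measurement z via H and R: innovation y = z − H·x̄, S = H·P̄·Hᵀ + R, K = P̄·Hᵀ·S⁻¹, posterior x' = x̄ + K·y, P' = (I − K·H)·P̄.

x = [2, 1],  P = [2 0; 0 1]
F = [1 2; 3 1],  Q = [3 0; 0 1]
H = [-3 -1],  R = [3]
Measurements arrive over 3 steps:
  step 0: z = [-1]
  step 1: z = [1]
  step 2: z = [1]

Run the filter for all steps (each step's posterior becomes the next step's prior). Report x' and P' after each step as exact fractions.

step 0: x̄ = F·x = [4, 7]
step 0: P̄ = F·P·Fᵀ + Q = [9 8; 8 20]
step 0: y = z − H·x̄ = [18]
step 0: S = H·P̄·Hᵀ + R = [152]
step 0: K = P̄·Hᵀ·S⁻¹ = [-35/152; -11/38]
step 0: x' = x̄ + K·y = [-11/76, 34/19]
step 0: P' = (I − K·H)·P̄ = [143/152 -81/38; -81/38 138/19]
step 1: x̄ = F·x = [261/76, 103/76]
step 1: P̄ = F·P·Fᵀ + Q = [3719/152 369/152; 369/152 599/152]
step 1: y = z − H·x̄ = [481/38]
step 1: S = H·P̄·Hᵀ + R = [9185/38]
step 1: K = P̄·Hᵀ·S⁻¹ = [-5763/18370; -853/18370]
step 1: x' = x̄ + K·y = [-9861/18370, 14099/18370]
step 1: P' = (I − K·H)·P̄ = [24917/36740 -40173/36740; -40173/36740 125637/36740]
step 2: x̄ = F·x = [1667/1670, -7742/9185]
step 2: P̄ = F·P·Fᵀ + Q = [43363/3340 2037/1670; 2037/1670 36398/9185]
step 2: y = z − H·x̄ = [57897/18370]
step 2: S = H·P̄·Hᵀ + R = [4817633/36740]
step 2: K = P̄·Hᵀ·S⁻¹ = [-1475793/4817633; -280034/4817633]
step 2: x' = x̄ + K·y = [157700/4817633, -4943351/4817633]
step 2: P' = (I − K·H)·P̄ = [3266528/4817633 -5372205/4817633; -5372205/4817633 16956717/4817633]

step 0: x' = [-11/76, 34/19], P' = [143/152 -81/38; -81/38 138/19]
step 1: x' = [-9861/18370, 14099/18370], P' = [24917/36740 -40173/36740; -40173/36740 125637/36740]
step 2: x' = [157700/4817633, -4943351/4817633], P' = [3266528/4817633 -5372205/4817633; -5372205/4817633 16956717/4817633]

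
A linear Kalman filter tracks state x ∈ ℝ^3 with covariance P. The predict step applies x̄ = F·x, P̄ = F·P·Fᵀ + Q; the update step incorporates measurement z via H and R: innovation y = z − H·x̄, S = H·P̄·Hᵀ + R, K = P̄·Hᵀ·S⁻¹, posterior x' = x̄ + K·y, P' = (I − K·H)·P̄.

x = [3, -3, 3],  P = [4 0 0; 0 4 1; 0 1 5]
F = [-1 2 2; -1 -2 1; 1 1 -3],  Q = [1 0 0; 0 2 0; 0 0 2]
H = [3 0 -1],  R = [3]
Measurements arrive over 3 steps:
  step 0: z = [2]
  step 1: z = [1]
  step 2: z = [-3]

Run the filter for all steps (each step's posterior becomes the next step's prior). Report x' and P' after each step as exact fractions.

step 0: x̄ = F·x = [-3, 6, -9]
step 0: P̄ = F·P·Fᵀ + Q = [49 -4 -30; -4 23 -20; -30 -20 49]
step 0: y = z − H·x̄ = [2]
step 0: S = H·P̄·Hᵀ + R = [673]
step 0: K = P̄·Hᵀ·S⁻¹ = [177/673; 8/673; -139/673]
step 0: x' = x̄ + K·y = [-1665/673, 4054/673, -6335/673]
step 0: P' = (I − K·H)·P̄ = [1648/673 -4108/673 4413/673; -4108/673 15415/673 -12348/673; 4413/673 -12348/673 13656/673]
step 1: x̄ = F·x = [-2897/673, -12778/673, 21394/673]
step 1: P̄ = F·P·Fᵀ + Q = [18601/673 -21243/673 14595/673; -21243/673 102444/673 -129906/673; 14595/673 -129906/673 180707/673]
step 1: y = z − H·x̄ = [30758/673]
step 1: S = H·P̄·Hᵀ + R = [262565/673]
step 1: K = P̄·Hᵀ·S⁻¹ = [2424/15445; 66177/262565; -136922/262565]
step 1: x' = x̄ + K·y = [44299/15445, -1960748/262565, 2088958/262565]
step 1: P' = (I − K·H)·P̄ = [278461/15445 -725871/15445 828111/15445; -725871/15445 33460347/262565 -37217952/262565; 828111/15445 -37217952/262565 42644427/262565]
step 2: x̄ = F·x = [-496663/262565, 5257371/262565, -7474539/262565]
step 2: P̄ = F·P·Fᵀ + Q = [4719562/262565 -11616454/262565 13241731/262565; -11616454/262565 253101588/262565 -366782507/262565; 13241731/262565 -366782507/262565 536679933/262565]
step 2: y = z − H·x̄ = [-1354449/52513]
step 2: S = H·P̄·Hᵀ + R = [100098660/52513]
step 2: K = P̄·Hᵀ·S⁻¹ = [183391/100098660; 66386629/100098660; -8282579/8341555]
step 2: x' = x̄ + K·y = [-12938325/6673244, 97333709/33366220, -23832666/8341555]
step 2: P' = (I − K·H)·P̄ = [1798616231/100098660 -4660427059/100098660 89921642/1668311; -4660427059/100098660 2513059435/20019732 -1181703422/8341555; 89921642/1668311 -1181703422/8341555 1373672367/8341555]

step 0: x' = [-1665/673, 4054/673, -6335/673], P' = [1648/673 -4108/673 4413/673; -4108/673 15415/673 -12348/673; 4413/673 -12348/673 13656/673]
step 1: x' = [44299/15445, -1960748/262565, 2088958/262565], P' = [278461/15445 -725871/15445 828111/15445; -725871/15445 33460347/262565 -37217952/262565; 828111/15445 -37217952/262565 42644427/262565]
step 2: x' = [-12938325/6673244, 97333709/33366220, -23832666/8341555], P' = [1798616231/100098660 -4660427059/100098660 89921642/1668311; -4660427059/100098660 2513059435/20019732 -1181703422/8341555; 89921642/1668311 -1181703422/8341555 1373672367/8341555]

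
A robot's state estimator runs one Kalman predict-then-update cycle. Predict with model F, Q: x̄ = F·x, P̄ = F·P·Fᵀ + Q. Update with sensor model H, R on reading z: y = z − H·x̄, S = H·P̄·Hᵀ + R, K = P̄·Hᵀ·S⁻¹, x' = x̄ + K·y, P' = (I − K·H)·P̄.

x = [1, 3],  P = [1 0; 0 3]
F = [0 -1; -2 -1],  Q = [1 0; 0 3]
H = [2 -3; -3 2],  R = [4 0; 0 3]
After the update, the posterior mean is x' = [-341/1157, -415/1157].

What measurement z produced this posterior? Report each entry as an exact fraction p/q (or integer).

z = [-1, -1]

x̄ = F·x = [-3, -5]
P̄ = F·P·Fᵀ + Q = [4 3; 3 10]
S = H·P̄·Hᵀ + R = [74 -45; -45 43]
K = P̄·Hᵀ·S⁻¹ = [-313/1157 -489/1157; -537/1157 -266/1157]
x' − x̄ = [3130/1157, 5370/1157] = K·y
y = (KᵀK)⁻¹·Kᵀ·(x' − x̄) = [-10, 0]
z = y + H·x̄ = [-10, 0] + [9, -1] = [-1, -1]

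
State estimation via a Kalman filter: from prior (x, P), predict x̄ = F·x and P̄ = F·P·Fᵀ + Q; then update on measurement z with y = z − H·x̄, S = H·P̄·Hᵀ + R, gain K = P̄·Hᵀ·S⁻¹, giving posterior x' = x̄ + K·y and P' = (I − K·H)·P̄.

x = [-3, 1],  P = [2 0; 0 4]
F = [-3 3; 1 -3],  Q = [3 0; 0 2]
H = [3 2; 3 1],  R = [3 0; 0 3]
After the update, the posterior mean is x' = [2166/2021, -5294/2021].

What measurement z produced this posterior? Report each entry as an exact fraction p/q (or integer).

z = [-3, 1]

x̄ = F·x = [12, -6]
P̄ = F·P·Fᵀ + Q = [57 -42; -42 40]
S = H·P̄·Hᵀ + R = [172 215; 215 304]
K = P̄·Hᵀ·S⁻¹ = [-429/2021 27/47; 1502/2021 -38/47]
x' − x̄ = [-22086/2021, 6832/2021] = K·y
y = (KᵀK)⁻¹·Kᵀ·(x' − x̄) = [-27, -29]
z = y + H·x̄ = [-27, -29] + [24, 30] = [-3, 1]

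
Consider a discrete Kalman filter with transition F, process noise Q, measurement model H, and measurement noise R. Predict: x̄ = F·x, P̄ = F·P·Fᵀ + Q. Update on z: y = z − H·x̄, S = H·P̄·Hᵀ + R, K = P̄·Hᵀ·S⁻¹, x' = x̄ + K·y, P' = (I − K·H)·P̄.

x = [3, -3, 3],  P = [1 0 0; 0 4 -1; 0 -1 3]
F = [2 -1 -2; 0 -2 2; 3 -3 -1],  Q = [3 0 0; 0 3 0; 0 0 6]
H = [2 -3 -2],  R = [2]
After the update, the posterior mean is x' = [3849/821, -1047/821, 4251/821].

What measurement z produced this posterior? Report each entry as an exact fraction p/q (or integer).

z = [3]

x̄ = F·x = [3, 12, 15]
P̄ = F·P·Fᵀ + Q = [19 -6 17; -6 39 22; 17 22 48]
S = H·P̄·Hᵀ + R = [821]
K = P̄·Hᵀ·S⁻¹ = [22/821; -173/821; -128/821]
x' − x̄ = [1386/821, -10899/821, -8064/821] = K·y
y = (KᵀK)⁻¹·Kᵀ·(x' − x̄) = [63]
z = y + H·x̄ = [63] + [-60] = [3]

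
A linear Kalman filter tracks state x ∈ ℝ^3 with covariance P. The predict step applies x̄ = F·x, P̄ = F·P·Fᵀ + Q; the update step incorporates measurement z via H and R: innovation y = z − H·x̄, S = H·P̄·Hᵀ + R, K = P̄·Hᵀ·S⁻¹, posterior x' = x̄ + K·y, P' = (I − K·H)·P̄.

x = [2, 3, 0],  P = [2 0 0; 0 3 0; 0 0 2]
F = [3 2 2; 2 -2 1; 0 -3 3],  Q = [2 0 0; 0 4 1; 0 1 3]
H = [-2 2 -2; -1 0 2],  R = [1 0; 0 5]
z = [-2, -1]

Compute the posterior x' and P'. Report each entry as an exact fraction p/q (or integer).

x̄ = F·x = [12, -2, -9]
P̄ = F·P·Fᵀ + Q = [40 4 -6; 4 26 25; -6 25 48]
y = z − H·x̄ = [8, 29]
S = H·P̄·Hᵀ + R = [177 -8; -8 261]
K = P̄·Hᵀ·S⁻¹ = [-16076/46133 -9684/46133; -1198/46133 8094/46133; -8058/46133 17782/46133]
x' = x̄ + K·y = [144152/46133, 132876/46133, 36017/46133]
P' = (I − K·H)·P̄ = [377192/46133 533540/46133 164386/46133; 533540/46133 819946/46133 287005/46133; 164386/46133 287005/46133 126648/46133]

x' = [144152/46133, 132876/46133, 36017/46133]
P' = [377192/46133 533540/46133 164386/46133; 533540/46133 819946/46133 287005/46133; 164386/46133 287005/46133 126648/46133]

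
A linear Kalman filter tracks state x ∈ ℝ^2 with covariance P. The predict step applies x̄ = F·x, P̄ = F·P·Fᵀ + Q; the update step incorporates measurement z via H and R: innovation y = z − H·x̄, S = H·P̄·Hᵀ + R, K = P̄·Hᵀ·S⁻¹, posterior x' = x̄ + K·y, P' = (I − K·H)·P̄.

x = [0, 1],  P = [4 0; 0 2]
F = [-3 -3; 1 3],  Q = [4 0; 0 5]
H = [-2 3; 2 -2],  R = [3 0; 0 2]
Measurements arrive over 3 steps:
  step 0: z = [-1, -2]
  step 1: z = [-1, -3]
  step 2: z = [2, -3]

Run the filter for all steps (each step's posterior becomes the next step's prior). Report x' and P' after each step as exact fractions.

step 0: x' = [-1129/760, -1419/1520], P' = [2541/760 3951/1520; 3951/1520 6741/3040]
step 1: x' = [-1773074/1053467, -12143657/13695071], P' = [2467986/1053467 1874877/1053467; 1874877/1053467 21176465/13695071]
step 2: x' = [-38112094651/43362537157, 13464767234/43362537157], P' = [101382313422/43362537157 77033063667/43362537157; 77033063667/43362537157 66954684142/43362537157]

step 0: x̄ = F·x = [-3, 3]
step 0: P̄ = F·P·Fᵀ + Q = [58 -30; -30 27]
step 0: y = z − H·x̄ = [-16, 10]
step 0: S = H·P̄·Hᵀ + R = [838 -694; -694 582]
step 0: K = P̄·Hᵀ·S⁻¹ = [563/1520 1131/1520; 1473/3040 1161/3040]
step 0: x' = x̄ + K·y = [-1129/760, -1419/1520]
step 0: P' = (I − K·H)·P̄ = [2541/760 3951/1520; 3951/1520 6741/3040]
step 1: x̄ = F·x = [11031/1520, -1303/304]
step 1: P̄ = F·P·Fᵀ + Q = [306541/3040 -37197/608; -37197/608 26689/608]
step 1: y = z − H·x̄ = [40087/1520, -9913/380]
step 1: S = H·P̄·Hᵀ + R = [4668109/3040 -971671/760; -971671/760 203369/190]
step 1: K = P̄·Hᵀ·S⁻¹ = [229553/1053467 593109/1053467; 4927531/13695071 3196936/13695071]
step 1: x' = x̄ + K·y = [-1773074/1053467, -12143657/13695071]
step 1: P' = (I − K·H)·P̄ = [2467986/1053467 1874877/1053467; 1874877/1053467 21176465/13695071]
step 2: x̄ = F·x = [105580857/13695071, -59480933/13695071]
step 2: P̄ = F·P·Fᵀ + Q = [972844049/13695071 -579320451/13695071; -579320451/13695071 437387764/13695071]
step 2: y = z − H·x̄ = [416994655/13695071, -371208793/13695071]
step 2: S = H·P̄·Hᵀ + R = [14820796697/13695071 -12308907290/13695071; -12308907290/13695071 10302881002/13695071]
step 2: K = P̄·Hᵀ·S⁻¹ = [9444854719/43362537157 24349249755/43362537157; 15599308364/43362537157 10078379525/43362537157]
step 2: x' = x̄ + K·y = [-38112094651/43362537157, 13464767234/43362537157]
step 2: P' = (I − K·H)·P̄ = [101382313422/43362537157 77033063667/43362537157; 77033063667/43362537157 66954684142/43362537157]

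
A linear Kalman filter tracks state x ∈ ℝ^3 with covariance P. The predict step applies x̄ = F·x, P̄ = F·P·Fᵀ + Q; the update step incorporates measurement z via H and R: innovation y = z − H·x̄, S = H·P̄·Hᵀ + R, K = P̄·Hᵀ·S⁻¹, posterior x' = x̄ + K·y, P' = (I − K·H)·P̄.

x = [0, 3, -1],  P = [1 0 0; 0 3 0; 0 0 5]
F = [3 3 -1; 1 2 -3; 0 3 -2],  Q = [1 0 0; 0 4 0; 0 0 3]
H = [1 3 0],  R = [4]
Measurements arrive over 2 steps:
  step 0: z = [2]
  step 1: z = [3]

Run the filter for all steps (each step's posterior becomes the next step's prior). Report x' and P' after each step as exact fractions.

step 0: x̄ = F·x = [10, 9, 11]
step 0: P̄ = F·P·Fᵀ + Q = [42 36 37; 36 62 48; 37 48 50]
step 0: y = z − H·x̄ = [-35]
step 0: S = H·P̄·Hᵀ + R = [820]
step 0: K = P̄·Hᵀ·S⁻¹ = [15/82; 111/410; 181/820]
step 0: x' = x̄ + K·y = [295/82, -39/82, 537/164]
step 0: P' = (I − K·H)·P̄ = [597/41 -189/41 319/82; -189/41 389/205 -411/410; 319/82 -411/410 8239/820]
step 1: x̄ = F·x = [999/164, -1177/164, -327/41]
step 1: P̄ = F·P·Fᵀ + Q = [9655/164 2599/164 -764/41; 2599/164 71199/820 12934/205; -764/41 12934/205 14821/205]
step 1: y = z − H·x̄ = [756/41]
step 1: S = H·P̄·Hᵀ + R = [192579/205]
step 1: K = P̄·Hᵀ·S⁻¹ = [21815/192579; 56648/192579; 34982/192579]
step 1: x' = x̄ + K·y = [2100447/256772, -450097/256772, -296967/64193]
step 1: P' = (I − K·H)·P̄ = [36064265/770316 -11905075/770316 -7311142/192579; -11905075/770316 4270481/770316 2483690/192579; -7311142/192579 2483690/192579 7953527/192579]

step 0: x' = [295/82, -39/82, 537/164], P' = [597/41 -189/41 319/82; -189/41 389/205 -411/410; 319/82 -411/410 8239/820]
step 1: x' = [2100447/256772, -450097/256772, -296967/64193], P' = [36064265/770316 -11905075/770316 -7311142/192579; -11905075/770316 4270481/770316 2483690/192579; -7311142/192579 2483690/192579 7953527/192579]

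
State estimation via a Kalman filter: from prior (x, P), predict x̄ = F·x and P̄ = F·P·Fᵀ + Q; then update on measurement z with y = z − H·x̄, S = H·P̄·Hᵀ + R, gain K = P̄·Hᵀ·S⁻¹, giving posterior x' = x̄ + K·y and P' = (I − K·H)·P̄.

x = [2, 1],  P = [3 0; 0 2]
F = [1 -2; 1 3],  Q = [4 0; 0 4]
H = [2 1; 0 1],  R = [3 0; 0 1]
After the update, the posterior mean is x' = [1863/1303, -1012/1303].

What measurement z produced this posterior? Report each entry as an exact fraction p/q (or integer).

x̄ = F·x = [0, 5]
P̄ = F·P·Fᵀ + Q = [15 -9; -9 25]
S = H·P̄·Hᵀ + R = [52 7; 7 26]
K = P̄·Hᵀ·S⁻¹ = [609/1303 -615/1303; 7/1303 1251/1303]
x' − x̄ = [1863/1303, -7527/1303] = K·y
y = (KᵀK)⁻¹·Kᵀ·(x' − x̄) = [-3, -6]
z = y + H·x̄ = [-3, -6] + [5, 5] = [2, -1]

z = [2, -1]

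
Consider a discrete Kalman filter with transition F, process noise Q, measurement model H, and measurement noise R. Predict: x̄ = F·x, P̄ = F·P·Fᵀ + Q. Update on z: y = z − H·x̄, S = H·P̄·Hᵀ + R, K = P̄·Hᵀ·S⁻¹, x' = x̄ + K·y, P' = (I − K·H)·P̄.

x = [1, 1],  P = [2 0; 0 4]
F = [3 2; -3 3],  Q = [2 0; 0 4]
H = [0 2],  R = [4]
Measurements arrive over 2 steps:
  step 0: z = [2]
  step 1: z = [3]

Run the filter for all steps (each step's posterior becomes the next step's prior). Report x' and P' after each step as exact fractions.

step 0: x' = [301/59, 58/59], P' = [2088/59 6/59; 6/59 58/59]
step 1: x' = [81496/19501, 28434/19501], P' = [596182/19501 -18426/19501; -18426/19501 19442/19501]

step 0: x̄ = F·x = [5, 0]
step 0: P̄ = F·P·Fᵀ + Q = [36 6; 6 58]
step 0: y = z − H·x̄ = [2]
step 0: S = H·P̄·Hᵀ + R = [236]
step 0: K = P̄·Hᵀ·S⁻¹ = [3/59; 29/59]
step 0: x' = x̄ + K·y = [301/59, 58/59]
step 0: P' = (I − K·H)·P̄ = [2088/59 6/59; 6/59 58/59]
step 1: x̄ = F·x = [1019/59, -729/59]
step 1: P̄ = F·P·Fᵀ + Q = [19214/59 -18426/59; -18426/59 19442/59]
step 1: y = z − H·x̄ = [1635/59]
step 1: S = H·P̄·Hᵀ + R = [78004/59]
step 1: K = P̄·Hᵀ·S⁻¹ = [-9213/19501; 9721/19501]
step 1: x' = x̄ + K·y = [81496/19501, 28434/19501]
step 1: P' = (I − K·H)·P̄ = [596182/19501 -18426/19501; -18426/19501 19442/19501]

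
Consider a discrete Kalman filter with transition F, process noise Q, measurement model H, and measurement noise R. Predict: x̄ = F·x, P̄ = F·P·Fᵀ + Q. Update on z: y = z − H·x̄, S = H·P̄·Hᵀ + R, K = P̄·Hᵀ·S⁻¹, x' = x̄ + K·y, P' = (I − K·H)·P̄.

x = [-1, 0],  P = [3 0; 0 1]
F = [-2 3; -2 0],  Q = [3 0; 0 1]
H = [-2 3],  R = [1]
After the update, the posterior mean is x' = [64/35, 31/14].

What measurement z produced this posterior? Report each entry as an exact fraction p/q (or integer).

z = [3]

x̄ = F·x = [2, 2]
P̄ = F·P·Fᵀ + Q = [24 12; 12 13]
S = H·P̄·Hᵀ + R = [70]
K = P̄·Hᵀ·S⁻¹ = [-6/35; 3/14]
x' − x̄ = [-6/35, 3/14] = K·y
y = (KᵀK)⁻¹·Kᵀ·(x' − x̄) = [1]
z = y + H·x̄ = [1] + [2] = [3]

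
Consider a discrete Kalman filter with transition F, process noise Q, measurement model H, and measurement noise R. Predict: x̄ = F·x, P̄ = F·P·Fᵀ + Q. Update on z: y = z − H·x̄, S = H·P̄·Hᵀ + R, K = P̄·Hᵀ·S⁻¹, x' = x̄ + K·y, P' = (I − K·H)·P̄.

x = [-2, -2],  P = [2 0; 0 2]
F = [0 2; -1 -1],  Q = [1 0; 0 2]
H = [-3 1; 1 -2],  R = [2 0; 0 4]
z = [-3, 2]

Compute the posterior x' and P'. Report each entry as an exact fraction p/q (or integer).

x̄ = F·x = [-4, 4]
P̄ = F·P·Fᵀ + Q = [9 -4; -4 6]
y = z − H·x̄ = [-19, 14]
S = H·P̄·Hᵀ + R = [113 -67; -67 53]
K = P̄·Hᵀ·S⁻¹ = [-42/125 -13/125; -59/750 -301/750]
x' = x̄ + K·y = [116/125, -31/250]
P' = (I − K·H)·P̄ = [44/125 48/125; 48/125 373/375]

x' = [116/125, -31/250]
P' = [44/125 48/125; 48/125 373/375]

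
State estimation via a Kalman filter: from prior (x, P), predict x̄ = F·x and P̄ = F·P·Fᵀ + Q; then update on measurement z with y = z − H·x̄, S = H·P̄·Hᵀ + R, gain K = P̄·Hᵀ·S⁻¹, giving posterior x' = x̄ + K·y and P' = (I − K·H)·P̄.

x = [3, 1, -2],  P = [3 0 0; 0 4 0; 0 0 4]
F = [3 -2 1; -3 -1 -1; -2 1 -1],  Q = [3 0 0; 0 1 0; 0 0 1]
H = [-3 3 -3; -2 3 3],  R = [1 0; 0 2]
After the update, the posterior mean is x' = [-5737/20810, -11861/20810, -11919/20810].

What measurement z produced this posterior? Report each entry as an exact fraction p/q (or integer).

x̄ = F·x = [5, -8, -3]
P̄ = F·P·Fᵀ + Q = [50 -23 -30; -23 36 18; -30 18 21]
S = H·P̄·Hᵀ + R = [514 870; 870 1675]
K = P̄·Hᵀ·S⁻¹ = [1851/20810 -10448/52025; 5013/20810 -49/52025; -3663/20810 10254/52025]
x' − x̄ = [-109787/20810, 154619/20810, 50511/20810] = K·y
y = (KᵀK)⁻¹·Kᵀ·(x' − x̄) = [31, 40]
z = y + H·x̄ = [31, 40] + [-30, -43] = [1, -3]

z = [1, -3]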